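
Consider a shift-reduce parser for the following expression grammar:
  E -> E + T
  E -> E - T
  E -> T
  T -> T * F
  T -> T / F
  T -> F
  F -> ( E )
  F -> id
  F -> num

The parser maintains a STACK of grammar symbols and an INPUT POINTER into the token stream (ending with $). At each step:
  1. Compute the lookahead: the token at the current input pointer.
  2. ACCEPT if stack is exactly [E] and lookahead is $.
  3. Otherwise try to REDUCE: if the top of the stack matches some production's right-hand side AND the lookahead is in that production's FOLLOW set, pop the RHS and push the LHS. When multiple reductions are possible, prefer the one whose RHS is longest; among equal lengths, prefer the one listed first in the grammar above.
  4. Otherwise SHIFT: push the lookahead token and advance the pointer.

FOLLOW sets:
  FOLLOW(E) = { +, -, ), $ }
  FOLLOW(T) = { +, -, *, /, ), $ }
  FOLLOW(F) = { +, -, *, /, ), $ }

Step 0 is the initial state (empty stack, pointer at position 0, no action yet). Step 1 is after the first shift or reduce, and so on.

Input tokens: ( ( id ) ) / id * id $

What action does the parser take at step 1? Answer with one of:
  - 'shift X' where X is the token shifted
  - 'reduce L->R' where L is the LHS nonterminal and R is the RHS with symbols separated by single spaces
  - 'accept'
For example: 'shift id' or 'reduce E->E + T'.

Answer: shift (

Derivation:
Step 1: shift (. Stack=[(] ptr=1 lookahead=( remaining=[( id ) ) / id * id $]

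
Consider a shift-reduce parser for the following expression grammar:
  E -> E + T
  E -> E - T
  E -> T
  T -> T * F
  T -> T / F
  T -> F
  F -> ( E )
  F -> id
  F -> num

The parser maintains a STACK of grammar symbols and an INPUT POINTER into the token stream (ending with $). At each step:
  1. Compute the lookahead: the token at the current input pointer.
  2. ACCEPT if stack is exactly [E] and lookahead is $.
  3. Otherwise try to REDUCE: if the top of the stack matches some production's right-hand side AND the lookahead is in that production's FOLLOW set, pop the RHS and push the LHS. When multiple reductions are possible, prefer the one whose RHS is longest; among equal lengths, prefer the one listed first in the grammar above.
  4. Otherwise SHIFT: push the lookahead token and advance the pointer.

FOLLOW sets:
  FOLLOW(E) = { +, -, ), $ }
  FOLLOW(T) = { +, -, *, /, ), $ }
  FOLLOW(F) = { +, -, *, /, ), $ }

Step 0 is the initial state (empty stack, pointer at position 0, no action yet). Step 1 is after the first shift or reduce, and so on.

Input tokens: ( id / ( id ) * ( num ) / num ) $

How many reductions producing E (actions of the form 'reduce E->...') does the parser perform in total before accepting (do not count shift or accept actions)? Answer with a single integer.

Answer: 4

Derivation:
Step 1: shift (. Stack=[(] ptr=1 lookahead=id remaining=[id / ( id ) * ( num ) / num ) $]
Step 2: shift id. Stack=[( id] ptr=2 lookahead=/ remaining=[/ ( id ) * ( num ) / num ) $]
Step 3: reduce F->id. Stack=[( F] ptr=2 lookahead=/ remaining=[/ ( id ) * ( num ) / num ) $]
Step 4: reduce T->F. Stack=[( T] ptr=2 lookahead=/ remaining=[/ ( id ) * ( num ) / num ) $]
Step 5: shift /. Stack=[( T /] ptr=3 lookahead=( remaining=[( id ) * ( num ) / num ) $]
Step 6: shift (. Stack=[( T / (] ptr=4 lookahead=id remaining=[id ) * ( num ) / num ) $]
Step 7: shift id. Stack=[( T / ( id] ptr=5 lookahead=) remaining=[) * ( num ) / num ) $]
Step 8: reduce F->id. Stack=[( T / ( F] ptr=5 lookahead=) remaining=[) * ( num ) / num ) $]
Step 9: reduce T->F. Stack=[( T / ( T] ptr=5 lookahead=) remaining=[) * ( num ) / num ) $]
Step 10: reduce E->T. Stack=[( T / ( E] ptr=5 lookahead=) remaining=[) * ( num ) / num ) $]
Step 11: shift ). Stack=[( T / ( E )] ptr=6 lookahead=* remaining=[* ( num ) / num ) $]
Step 12: reduce F->( E ). Stack=[( T / F] ptr=6 lookahead=* remaining=[* ( num ) / num ) $]
Step 13: reduce T->T / F. Stack=[( T] ptr=6 lookahead=* remaining=[* ( num ) / num ) $]
Step 14: shift *. Stack=[( T *] ptr=7 lookahead=( remaining=[( num ) / num ) $]
Step 15: shift (. Stack=[( T * (] ptr=8 lookahead=num remaining=[num ) / num ) $]
Step 16: shift num. Stack=[( T * ( num] ptr=9 lookahead=) remaining=[) / num ) $]
Step 17: reduce F->num. Stack=[( T * ( F] ptr=9 lookahead=) remaining=[) / num ) $]
Step 18: reduce T->F. Stack=[( T * ( T] ptr=9 lookahead=) remaining=[) / num ) $]
Step 19: reduce E->T. Stack=[( T * ( E] ptr=9 lookahead=) remaining=[) / num ) $]
Step 20: shift ). Stack=[( T * ( E )] ptr=10 lookahead=/ remaining=[/ num ) $]
Step 21: reduce F->( E ). Stack=[( T * F] ptr=10 lookahead=/ remaining=[/ num ) $]
Step 22: reduce T->T * F. Stack=[( T] ptr=10 lookahead=/ remaining=[/ num ) $]
Step 23: shift /. Stack=[( T /] ptr=11 lookahead=num remaining=[num ) $]
Step 24: shift num. Stack=[( T / num] ptr=12 lookahead=) remaining=[) $]
Step 25: reduce F->num. Stack=[( T / F] ptr=12 lookahead=) remaining=[) $]
Step 26: reduce T->T / F. Stack=[( T] ptr=12 lookahead=) remaining=[) $]
Step 27: reduce E->T. Stack=[( E] ptr=12 lookahead=) remaining=[) $]
Step 28: shift ). Stack=[( E )] ptr=13 lookahead=$ remaining=[$]
Step 29: reduce F->( E ). Stack=[F] ptr=13 lookahead=$ remaining=[$]
Step 30: reduce T->F. Stack=[T] ptr=13 lookahead=$ remaining=[$]
Step 31: reduce E->T. Stack=[E] ptr=13 lookahead=$ remaining=[$]
Step 32: accept. Stack=[E] ptr=13 lookahead=$ remaining=[$]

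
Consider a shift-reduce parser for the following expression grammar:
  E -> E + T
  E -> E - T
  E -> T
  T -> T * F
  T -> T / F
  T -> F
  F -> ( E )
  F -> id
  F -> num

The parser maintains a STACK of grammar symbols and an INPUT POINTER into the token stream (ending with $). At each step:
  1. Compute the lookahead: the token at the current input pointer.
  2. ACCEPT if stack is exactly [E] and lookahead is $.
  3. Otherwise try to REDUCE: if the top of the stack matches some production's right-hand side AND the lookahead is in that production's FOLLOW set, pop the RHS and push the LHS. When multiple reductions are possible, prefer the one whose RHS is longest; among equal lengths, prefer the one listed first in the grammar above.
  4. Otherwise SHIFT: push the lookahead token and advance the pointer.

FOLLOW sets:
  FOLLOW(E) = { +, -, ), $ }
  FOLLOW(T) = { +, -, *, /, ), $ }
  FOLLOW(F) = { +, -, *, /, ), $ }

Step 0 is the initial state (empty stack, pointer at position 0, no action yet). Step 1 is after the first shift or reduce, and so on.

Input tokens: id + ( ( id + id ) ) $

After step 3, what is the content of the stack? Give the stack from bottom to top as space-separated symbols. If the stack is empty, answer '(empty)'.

Step 1: shift id. Stack=[id] ptr=1 lookahead=+ remaining=[+ ( ( id + id ) ) $]
Step 2: reduce F->id. Stack=[F] ptr=1 lookahead=+ remaining=[+ ( ( id + id ) ) $]
Step 3: reduce T->F. Stack=[T] ptr=1 lookahead=+ remaining=[+ ( ( id + id ) ) $]

Answer: T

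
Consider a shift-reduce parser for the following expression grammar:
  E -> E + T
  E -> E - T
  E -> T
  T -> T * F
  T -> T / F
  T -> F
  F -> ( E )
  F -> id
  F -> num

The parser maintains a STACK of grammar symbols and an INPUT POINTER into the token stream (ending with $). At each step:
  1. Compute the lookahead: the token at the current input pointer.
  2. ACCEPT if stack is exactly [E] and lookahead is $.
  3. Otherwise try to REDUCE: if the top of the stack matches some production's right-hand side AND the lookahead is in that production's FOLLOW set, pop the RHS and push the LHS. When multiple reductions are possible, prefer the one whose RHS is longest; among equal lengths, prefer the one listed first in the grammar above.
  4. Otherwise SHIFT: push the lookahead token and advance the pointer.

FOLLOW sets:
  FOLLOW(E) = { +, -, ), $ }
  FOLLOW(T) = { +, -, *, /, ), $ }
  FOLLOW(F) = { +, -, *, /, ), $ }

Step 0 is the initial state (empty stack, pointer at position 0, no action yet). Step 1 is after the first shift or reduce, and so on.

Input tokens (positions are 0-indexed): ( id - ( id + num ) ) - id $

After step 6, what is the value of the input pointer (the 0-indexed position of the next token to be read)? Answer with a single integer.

Answer: 3

Derivation:
Step 1: shift (. Stack=[(] ptr=1 lookahead=id remaining=[id - ( id + num ) ) - id $]
Step 2: shift id. Stack=[( id] ptr=2 lookahead=- remaining=[- ( id + num ) ) - id $]
Step 3: reduce F->id. Stack=[( F] ptr=2 lookahead=- remaining=[- ( id + num ) ) - id $]
Step 4: reduce T->F. Stack=[( T] ptr=2 lookahead=- remaining=[- ( id + num ) ) - id $]
Step 5: reduce E->T. Stack=[( E] ptr=2 lookahead=- remaining=[- ( id + num ) ) - id $]
Step 6: shift -. Stack=[( E -] ptr=3 lookahead=( remaining=[( id + num ) ) - id $]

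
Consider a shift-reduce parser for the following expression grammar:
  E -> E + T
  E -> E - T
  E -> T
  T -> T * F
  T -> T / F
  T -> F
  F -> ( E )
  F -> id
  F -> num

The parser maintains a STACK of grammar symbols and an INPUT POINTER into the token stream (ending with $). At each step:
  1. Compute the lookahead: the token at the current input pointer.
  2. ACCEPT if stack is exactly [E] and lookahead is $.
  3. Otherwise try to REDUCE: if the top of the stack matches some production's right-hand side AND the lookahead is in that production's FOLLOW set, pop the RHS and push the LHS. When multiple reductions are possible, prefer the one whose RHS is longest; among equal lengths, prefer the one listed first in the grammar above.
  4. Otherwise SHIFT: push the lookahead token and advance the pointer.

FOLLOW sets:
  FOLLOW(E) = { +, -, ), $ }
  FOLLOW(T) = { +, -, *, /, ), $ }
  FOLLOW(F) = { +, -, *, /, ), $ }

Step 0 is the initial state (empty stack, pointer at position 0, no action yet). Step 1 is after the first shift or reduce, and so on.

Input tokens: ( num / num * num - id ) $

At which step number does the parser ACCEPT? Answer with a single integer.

Step 1: shift (. Stack=[(] ptr=1 lookahead=num remaining=[num / num * num - id ) $]
Step 2: shift num. Stack=[( num] ptr=2 lookahead=/ remaining=[/ num * num - id ) $]
Step 3: reduce F->num. Stack=[( F] ptr=2 lookahead=/ remaining=[/ num * num - id ) $]
Step 4: reduce T->F. Stack=[( T] ptr=2 lookahead=/ remaining=[/ num * num - id ) $]
Step 5: shift /. Stack=[( T /] ptr=3 lookahead=num remaining=[num * num - id ) $]
Step 6: shift num. Stack=[( T / num] ptr=4 lookahead=* remaining=[* num - id ) $]
Step 7: reduce F->num. Stack=[( T / F] ptr=4 lookahead=* remaining=[* num - id ) $]
Step 8: reduce T->T / F. Stack=[( T] ptr=4 lookahead=* remaining=[* num - id ) $]
Step 9: shift *. Stack=[( T *] ptr=5 lookahead=num remaining=[num - id ) $]
Step 10: shift num. Stack=[( T * num] ptr=6 lookahead=- remaining=[- id ) $]
Step 11: reduce F->num. Stack=[( T * F] ptr=6 lookahead=- remaining=[- id ) $]
Step 12: reduce T->T * F. Stack=[( T] ptr=6 lookahead=- remaining=[- id ) $]
Step 13: reduce E->T. Stack=[( E] ptr=6 lookahead=- remaining=[- id ) $]
Step 14: shift -. Stack=[( E -] ptr=7 lookahead=id remaining=[id ) $]
Step 15: shift id. Stack=[( E - id] ptr=8 lookahead=) remaining=[) $]
Step 16: reduce F->id. Stack=[( E - F] ptr=8 lookahead=) remaining=[) $]
Step 17: reduce T->F. Stack=[( E - T] ptr=8 lookahead=) remaining=[) $]
Step 18: reduce E->E - T. Stack=[( E] ptr=8 lookahead=) remaining=[) $]
Step 19: shift ). Stack=[( E )] ptr=9 lookahead=$ remaining=[$]
Step 20: reduce F->( E ). Stack=[F] ptr=9 lookahead=$ remaining=[$]
Step 21: reduce T->F. Stack=[T] ptr=9 lookahead=$ remaining=[$]
Step 22: reduce E->T. Stack=[E] ptr=9 lookahead=$ remaining=[$]
Step 23: accept. Stack=[E] ptr=9 lookahead=$ remaining=[$]

Answer: 23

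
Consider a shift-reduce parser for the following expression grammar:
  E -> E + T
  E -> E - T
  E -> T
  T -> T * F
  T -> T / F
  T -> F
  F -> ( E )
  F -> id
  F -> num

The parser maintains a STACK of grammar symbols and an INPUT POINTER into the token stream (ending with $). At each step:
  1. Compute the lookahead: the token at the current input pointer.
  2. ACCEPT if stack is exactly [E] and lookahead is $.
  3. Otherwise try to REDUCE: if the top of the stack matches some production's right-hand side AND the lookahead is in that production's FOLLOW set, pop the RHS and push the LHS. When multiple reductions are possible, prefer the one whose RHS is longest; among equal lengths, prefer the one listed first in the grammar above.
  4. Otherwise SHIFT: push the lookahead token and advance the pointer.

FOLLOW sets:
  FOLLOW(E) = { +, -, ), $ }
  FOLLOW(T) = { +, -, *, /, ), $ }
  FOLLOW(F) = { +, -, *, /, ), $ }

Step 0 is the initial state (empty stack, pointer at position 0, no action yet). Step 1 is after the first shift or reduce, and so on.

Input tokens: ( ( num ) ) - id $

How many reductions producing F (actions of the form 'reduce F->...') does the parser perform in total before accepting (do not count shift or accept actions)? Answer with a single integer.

Step 1: shift (. Stack=[(] ptr=1 lookahead=( remaining=[( num ) ) - id $]
Step 2: shift (. Stack=[( (] ptr=2 lookahead=num remaining=[num ) ) - id $]
Step 3: shift num. Stack=[( ( num] ptr=3 lookahead=) remaining=[) ) - id $]
Step 4: reduce F->num. Stack=[( ( F] ptr=3 lookahead=) remaining=[) ) - id $]
Step 5: reduce T->F. Stack=[( ( T] ptr=3 lookahead=) remaining=[) ) - id $]
Step 6: reduce E->T. Stack=[( ( E] ptr=3 lookahead=) remaining=[) ) - id $]
Step 7: shift ). Stack=[( ( E )] ptr=4 lookahead=) remaining=[) - id $]
Step 8: reduce F->( E ). Stack=[( F] ptr=4 lookahead=) remaining=[) - id $]
Step 9: reduce T->F. Stack=[( T] ptr=4 lookahead=) remaining=[) - id $]
Step 10: reduce E->T. Stack=[( E] ptr=4 lookahead=) remaining=[) - id $]
Step 11: shift ). Stack=[( E )] ptr=5 lookahead=- remaining=[- id $]
Step 12: reduce F->( E ). Stack=[F] ptr=5 lookahead=- remaining=[- id $]
Step 13: reduce T->F. Stack=[T] ptr=5 lookahead=- remaining=[- id $]
Step 14: reduce E->T. Stack=[E] ptr=5 lookahead=- remaining=[- id $]
Step 15: shift -. Stack=[E -] ptr=6 lookahead=id remaining=[id $]
Step 16: shift id. Stack=[E - id] ptr=7 lookahead=$ remaining=[$]
Step 17: reduce F->id. Stack=[E - F] ptr=7 lookahead=$ remaining=[$]
Step 18: reduce T->F. Stack=[E - T] ptr=7 lookahead=$ remaining=[$]
Step 19: reduce E->E - T. Stack=[E] ptr=7 lookahead=$ remaining=[$]
Step 20: accept. Stack=[E] ptr=7 lookahead=$ remaining=[$]

Answer: 4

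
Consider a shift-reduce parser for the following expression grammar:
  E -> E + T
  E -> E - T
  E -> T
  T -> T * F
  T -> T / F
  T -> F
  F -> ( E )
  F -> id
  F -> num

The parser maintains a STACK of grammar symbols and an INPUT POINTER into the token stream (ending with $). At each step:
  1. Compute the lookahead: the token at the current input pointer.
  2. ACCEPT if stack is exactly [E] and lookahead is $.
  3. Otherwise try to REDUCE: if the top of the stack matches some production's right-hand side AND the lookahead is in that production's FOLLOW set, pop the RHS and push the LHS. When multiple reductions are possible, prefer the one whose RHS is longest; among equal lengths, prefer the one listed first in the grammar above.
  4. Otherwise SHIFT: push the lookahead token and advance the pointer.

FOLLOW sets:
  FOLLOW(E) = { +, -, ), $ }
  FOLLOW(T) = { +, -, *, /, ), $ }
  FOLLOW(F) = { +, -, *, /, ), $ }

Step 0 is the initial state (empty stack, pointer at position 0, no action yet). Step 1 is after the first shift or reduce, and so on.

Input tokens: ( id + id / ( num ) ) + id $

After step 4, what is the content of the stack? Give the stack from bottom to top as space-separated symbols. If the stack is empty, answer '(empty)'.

Step 1: shift (. Stack=[(] ptr=1 lookahead=id remaining=[id + id / ( num ) ) + id $]
Step 2: shift id. Stack=[( id] ptr=2 lookahead=+ remaining=[+ id / ( num ) ) + id $]
Step 3: reduce F->id. Stack=[( F] ptr=2 lookahead=+ remaining=[+ id / ( num ) ) + id $]
Step 4: reduce T->F. Stack=[( T] ptr=2 lookahead=+ remaining=[+ id / ( num ) ) + id $]

Answer: ( T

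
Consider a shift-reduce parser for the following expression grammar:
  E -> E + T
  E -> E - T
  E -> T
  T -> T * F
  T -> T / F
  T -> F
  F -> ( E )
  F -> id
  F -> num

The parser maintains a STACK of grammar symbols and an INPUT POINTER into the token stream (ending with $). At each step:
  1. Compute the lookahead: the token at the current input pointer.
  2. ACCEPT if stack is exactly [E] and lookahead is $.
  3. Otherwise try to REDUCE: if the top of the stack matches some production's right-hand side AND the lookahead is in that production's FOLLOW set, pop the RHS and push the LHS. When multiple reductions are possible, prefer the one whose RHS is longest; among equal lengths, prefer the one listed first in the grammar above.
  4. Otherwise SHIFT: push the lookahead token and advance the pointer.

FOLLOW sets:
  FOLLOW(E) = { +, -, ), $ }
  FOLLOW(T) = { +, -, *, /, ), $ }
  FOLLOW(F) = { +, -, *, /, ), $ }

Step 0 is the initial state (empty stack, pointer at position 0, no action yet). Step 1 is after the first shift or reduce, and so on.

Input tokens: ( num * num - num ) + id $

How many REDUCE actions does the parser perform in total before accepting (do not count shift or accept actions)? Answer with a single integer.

Step 1: shift (. Stack=[(] ptr=1 lookahead=num remaining=[num * num - num ) + id $]
Step 2: shift num. Stack=[( num] ptr=2 lookahead=* remaining=[* num - num ) + id $]
Step 3: reduce F->num. Stack=[( F] ptr=2 lookahead=* remaining=[* num - num ) + id $]
Step 4: reduce T->F. Stack=[( T] ptr=2 lookahead=* remaining=[* num - num ) + id $]
Step 5: shift *. Stack=[( T *] ptr=3 lookahead=num remaining=[num - num ) + id $]
Step 6: shift num. Stack=[( T * num] ptr=4 lookahead=- remaining=[- num ) + id $]
Step 7: reduce F->num. Stack=[( T * F] ptr=4 lookahead=- remaining=[- num ) + id $]
Step 8: reduce T->T * F. Stack=[( T] ptr=4 lookahead=- remaining=[- num ) + id $]
Step 9: reduce E->T. Stack=[( E] ptr=4 lookahead=- remaining=[- num ) + id $]
Step 10: shift -. Stack=[( E -] ptr=5 lookahead=num remaining=[num ) + id $]
Step 11: shift num. Stack=[( E - num] ptr=6 lookahead=) remaining=[) + id $]
Step 12: reduce F->num. Stack=[( E - F] ptr=6 lookahead=) remaining=[) + id $]
Step 13: reduce T->F. Stack=[( E - T] ptr=6 lookahead=) remaining=[) + id $]
Step 14: reduce E->E - T. Stack=[( E] ptr=6 lookahead=) remaining=[) + id $]
Step 15: shift ). Stack=[( E )] ptr=7 lookahead=+ remaining=[+ id $]
Step 16: reduce F->( E ). Stack=[F] ptr=7 lookahead=+ remaining=[+ id $]
Step 17: reduce T->F. Stack=[T] ptr=7 lookahead=+ remaining=[+ id $]
Step 18: reduce E->T. Stack=[E] ptr=7 lookahead=+ remaining=[+ id $]
Step 19: shift +. Stack=[E +] ptr=8 lookahead=id remaining=[id $]
Step 20: shift id. Stack=[E + id] ptr=9 lookahead=$ remaining=[$]
Step 21: reduce F->id. Stack=[E + F] ptr=9 lookahead=$ remaining=[$]
Step 22: reduce T->F. Stack=[E + T] ptr=9 lookahead=$ remaining=[$]
Step 23: reduce E->E + T. Stack=[E] ptr=9 lookahead=$ remaining=[$]
Step 24: accept. Stack=[E] ptr=9 lookahead=$ remaining=[$]

Answer: 14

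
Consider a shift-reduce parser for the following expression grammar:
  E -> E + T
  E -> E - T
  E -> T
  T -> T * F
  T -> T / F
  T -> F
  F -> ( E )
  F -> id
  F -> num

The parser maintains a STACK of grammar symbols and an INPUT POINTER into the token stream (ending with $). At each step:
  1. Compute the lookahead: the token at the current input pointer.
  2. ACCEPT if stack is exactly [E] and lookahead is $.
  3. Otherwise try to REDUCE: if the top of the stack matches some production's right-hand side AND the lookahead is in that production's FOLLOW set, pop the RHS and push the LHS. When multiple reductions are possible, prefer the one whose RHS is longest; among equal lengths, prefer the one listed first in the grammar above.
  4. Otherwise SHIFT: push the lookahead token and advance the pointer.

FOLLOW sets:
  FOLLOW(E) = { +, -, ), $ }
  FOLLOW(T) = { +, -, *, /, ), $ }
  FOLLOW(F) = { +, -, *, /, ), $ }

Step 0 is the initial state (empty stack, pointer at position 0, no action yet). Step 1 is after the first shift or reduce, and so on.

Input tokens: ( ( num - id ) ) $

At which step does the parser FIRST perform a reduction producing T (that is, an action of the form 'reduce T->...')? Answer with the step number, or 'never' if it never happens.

Step 1: shift (. Stack=[(] ptr=1 lookahead=( remaining=[( num - id ) ) $]
Step 2: shift (. Stack=[( (] ptr=2 lookahead=num remaining=[num - id ) ) $]
Step 3: shift num. Stack=[( ( num] ptr=3 lookahead=- remaining=[- id ) ) $]
Step 4: reduce F->num. Stack=[( ( F] ptr=3 lookahead=- remaining=[- id ) ) $]
Step 5: reduce T->F. Stack=[( ( T] ptr=3 lookahead=- remaining=[- id ) ) $]

Answer: 5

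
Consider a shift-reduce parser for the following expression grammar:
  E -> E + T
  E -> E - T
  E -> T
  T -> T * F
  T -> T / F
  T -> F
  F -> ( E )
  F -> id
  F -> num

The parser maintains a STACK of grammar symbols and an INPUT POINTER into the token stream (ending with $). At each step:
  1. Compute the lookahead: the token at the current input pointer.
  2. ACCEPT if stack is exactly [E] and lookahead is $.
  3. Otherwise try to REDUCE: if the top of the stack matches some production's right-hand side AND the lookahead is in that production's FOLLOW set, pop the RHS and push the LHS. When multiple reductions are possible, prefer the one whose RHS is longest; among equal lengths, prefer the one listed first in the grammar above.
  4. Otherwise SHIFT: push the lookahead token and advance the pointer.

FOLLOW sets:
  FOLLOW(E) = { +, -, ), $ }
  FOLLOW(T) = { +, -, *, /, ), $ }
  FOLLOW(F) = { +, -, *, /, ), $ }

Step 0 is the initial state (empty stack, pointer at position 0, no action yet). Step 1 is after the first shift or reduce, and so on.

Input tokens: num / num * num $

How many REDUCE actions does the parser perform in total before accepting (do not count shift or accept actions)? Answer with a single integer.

Answer: 7

Derivation:
Step 1: shift num. Stack=[num] ptr=1 lookahead=/ remaining=[/ num * num $]
Step 2: reduce F->num. Stack=[F] ptr=1 lookahead=/ remaining=[/ num * num $]
Step 3: reduce T->F. Stack=[T] ptr=1 lookahead=/ remaining=[/ num * num $]
Step 4: shift /. Stack=[T /] ptr=2 lookahead=num remaining=[num * num $]
Step 5: shift num. Stack=[T / num] ptr=3 lookahead=* remaining=[* num $]
Step 6: reduce F->num. Stack=[T / F] ptr=3 lookahead=* remaining=[* num $]
Step 7: reduce T->T / F. Stack=[T] ptr=3 lookahead=* remaining=[* num $]
Step 8: shift *. Stack=[T *] ptr=4 lookahead=num remaining=[num $]
Step 9: shift num. Stack=[T * num] ptr=5 lookahead=$ remaining=[$]
Step 10: reduce F->num. Stack=[T * F] ptr=5 lookahead=$ remaining=[$]
Step 11: reduce T->T * F. Stack=[T] ptr=5 lookahead=$ remaining=[$]
Step 12: reduce E->T. Stack=[E] ptr=5 lookahead=$ remaining=[$]
Step 13: accept. Stack=[E] ptr=5 lookahead=$ remaining=[$]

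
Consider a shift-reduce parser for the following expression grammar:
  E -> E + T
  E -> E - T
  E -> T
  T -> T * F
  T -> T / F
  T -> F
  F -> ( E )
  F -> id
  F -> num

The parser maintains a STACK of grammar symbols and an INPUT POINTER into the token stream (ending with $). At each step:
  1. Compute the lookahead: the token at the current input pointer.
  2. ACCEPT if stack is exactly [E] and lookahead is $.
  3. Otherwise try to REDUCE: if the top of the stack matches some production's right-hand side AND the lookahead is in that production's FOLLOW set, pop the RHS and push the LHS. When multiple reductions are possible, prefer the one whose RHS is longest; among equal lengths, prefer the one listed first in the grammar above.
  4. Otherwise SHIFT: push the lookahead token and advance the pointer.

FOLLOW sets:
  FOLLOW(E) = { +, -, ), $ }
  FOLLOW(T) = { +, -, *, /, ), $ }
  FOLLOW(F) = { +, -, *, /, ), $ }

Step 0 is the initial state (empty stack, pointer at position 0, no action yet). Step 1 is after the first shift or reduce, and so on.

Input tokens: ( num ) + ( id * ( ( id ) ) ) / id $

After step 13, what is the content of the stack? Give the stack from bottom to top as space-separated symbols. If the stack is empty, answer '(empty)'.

Answer: E + ( F

Derivation:
Step 1: shift (. Stack=[(] ptr=1 lookahead=num remaining=[num ) + ( id * ( ( id ) ) ) / id $]
Step 2: shift num. Stack=[( num] ptr=2 lookahead=) remaining=[) + ( id * ( ( id ) ) ) / id $]
Step 3: reduce F->num. Stack=[( F] ptr=2 lookahead=) remaining=[) + ( id * ( ( id ) ) ) / id $]
Step 4: reduce T->F. Stack=[( T] ptr=2 lookahead=) remaining=[) + ( id * ( ( id ) ) ) / id $]
Step 5: reduce E->T. Stack=[( E] ptr=2 lookahead=) remaining=[) + ( id * ( ( id ) ) ) / id $]
Step 6: shift ). Stack=[( E )] ptr=3 lookahead=+ remaining=[+ ( id * ( ( id ) ) ) / id $]
Step 7: reduce F->( E ). Stack=[F] ptr=3 lookahead=+ remaining=[+ ( id * ( ( id ) ) ) / id $]
Step 8: reduce T->F. Stack=[T] ptr=3 lookahead=+ remaining=[+ ( id * ( ( id ) ) ) / id $]
Step 9: reduce E->T. Stack=[E] ptr=3 lookahead=+ remaining=[+ ( id * ( ( id ) ) ) / id $]
Step 10: shift +. Stack=[E +] ptr=4 lookahead=( remaining=[( id * ( ( id ) ) ) / id $]
Step 11: shift (. Stack=[E + (] ptr=5 lookahead=id remaining=[id * ( ( id ) ) ) / id $]
Step 12: shift id. Stack=[E + ( id] ptr=6 lookahead=* remaining=[* ( ( id ) ) ) / id $]
Step 13: reduce F->id. Stack=[E + ( F] ptr=6 lookahead=* remaining=[* ( ( id ) ) ) / id $]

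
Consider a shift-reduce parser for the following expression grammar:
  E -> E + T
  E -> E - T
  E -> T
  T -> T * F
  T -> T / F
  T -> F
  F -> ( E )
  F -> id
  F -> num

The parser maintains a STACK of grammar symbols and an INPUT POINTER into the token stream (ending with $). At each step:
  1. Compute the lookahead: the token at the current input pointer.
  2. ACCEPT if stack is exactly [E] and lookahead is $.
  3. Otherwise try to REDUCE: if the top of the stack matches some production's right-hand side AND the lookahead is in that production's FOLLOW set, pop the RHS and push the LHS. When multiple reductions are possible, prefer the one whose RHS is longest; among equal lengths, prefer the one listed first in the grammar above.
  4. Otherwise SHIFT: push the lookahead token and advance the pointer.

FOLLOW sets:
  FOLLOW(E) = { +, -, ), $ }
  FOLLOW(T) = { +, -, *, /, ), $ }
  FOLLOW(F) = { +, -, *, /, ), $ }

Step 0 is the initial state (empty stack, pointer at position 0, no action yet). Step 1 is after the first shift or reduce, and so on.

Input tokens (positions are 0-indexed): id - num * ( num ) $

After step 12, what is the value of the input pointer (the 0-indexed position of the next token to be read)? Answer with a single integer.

Answer: 6

Derivation:
Step 1: shift id. Stack=[id] ptr=1 lookahead=- remaining=[- num * ( num ) $]
Step 2: reduce F->id. Stack=[F] ptr=1 lookahead=- remaining=[- num * ( num ) $]
Step 3: reduce T->F. Stack=[T] ptr=1 lookahead=- remaining=[- num * ( num ) $]
Step 4: reduce E->T. Stack=[E] ptr=1 lookahead=- remaining=[- num * ( num ) $]
Step 5: shift -. Stack=[E -] ptr=2 lookahead=num remaining=[num * ( num ) $]
Step 6: shift num. Stack=[E - num] ptr=3 lookahead=* remaining=[* ( num ) $]
Step 7: reduce F->num. Stack=[E - F] ptr=3 lookahead=* remaining=[* ( num ) $]
Step 8: reduce T->F. Stack=[E - T] ptr=3 lookahead=* remaining=[* ( num ) $]
Step 9: shift *. Stack=[E - T *] ptr=4 lookahead=( remaining=[( num ) $]
Step 10: shift (. Stack=[E - T * (] ptr=5 lookahead=num remaining=[num ) $]
Step 11: shift num. Stack=[E - T * ( num] ptr=6 lookahead=) remaining=[) $]
Step 12: reduce F->num. Stack=[E - T * ( F] ptr=6 lookahead=) remaining=[) $]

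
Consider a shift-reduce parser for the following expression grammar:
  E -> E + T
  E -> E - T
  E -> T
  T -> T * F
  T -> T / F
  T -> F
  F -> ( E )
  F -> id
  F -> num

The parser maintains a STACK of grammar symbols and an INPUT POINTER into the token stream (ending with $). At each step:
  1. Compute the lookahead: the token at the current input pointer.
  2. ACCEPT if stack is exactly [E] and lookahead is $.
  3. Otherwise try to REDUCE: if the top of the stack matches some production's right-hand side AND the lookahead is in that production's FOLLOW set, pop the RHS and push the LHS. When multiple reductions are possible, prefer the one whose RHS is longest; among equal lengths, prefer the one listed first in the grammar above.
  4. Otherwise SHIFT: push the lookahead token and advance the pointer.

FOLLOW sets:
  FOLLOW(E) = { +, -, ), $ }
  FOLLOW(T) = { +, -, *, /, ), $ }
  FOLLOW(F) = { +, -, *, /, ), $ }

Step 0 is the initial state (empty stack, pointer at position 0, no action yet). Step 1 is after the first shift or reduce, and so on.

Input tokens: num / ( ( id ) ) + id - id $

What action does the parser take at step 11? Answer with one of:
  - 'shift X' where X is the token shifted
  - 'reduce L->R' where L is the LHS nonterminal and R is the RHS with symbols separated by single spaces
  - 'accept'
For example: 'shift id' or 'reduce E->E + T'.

Answer: shift )

Derivation:
Step 1: shift num. Stack=[num] ptr=1 lookahead=/ remaining=[/ ( ( id ) ) + id - id $]
Step 2: reduce F->num. Stack=[F] ptr=1 lookahead=/ remaining=[/ ( ( id ) ) + id - id $]
Step 3: reduce T->F. Stack=[T] ptr=1 lookahead=/ remaining=[/ ( ( id ) ) + id - id $]
Step 4: shift /. Stack=[T /] ptr=2 lookahead=( remaining=[( ( id ) ) + id - id $]
Step 5: shift (. Stack=[T / (] ptr=3 lookahead=( remaining=[( id ) ) + id - id $]
Step 6: shift (. Stack=[T / ( (] ptr=4 lookahead=id remaining=[id ) ) + id - id $]
Step 7: shift id. Stack=[T / ( ( id] ptr=5 lookahead=) remaining=[) ) + id - id $]
Step 8: reduce F->id. Stack=[T / ( ( F] ptr=5 lookahead=) remaining=[) ) + id - id $]
Step 9: reduce T->F. Stack=[T / ( ( T] ptr=5 lookahead=) remaining=[) ) + id - id $]
Step 10: reduce E->T. Stack=[T / ( ( E] ptr=5 lookahead=) remaining=[) ) + id - id $]
Step 11: shift ). Stack=[T / ( ( E )] ptr=6 lookahead=) remaining=[) + id - id $]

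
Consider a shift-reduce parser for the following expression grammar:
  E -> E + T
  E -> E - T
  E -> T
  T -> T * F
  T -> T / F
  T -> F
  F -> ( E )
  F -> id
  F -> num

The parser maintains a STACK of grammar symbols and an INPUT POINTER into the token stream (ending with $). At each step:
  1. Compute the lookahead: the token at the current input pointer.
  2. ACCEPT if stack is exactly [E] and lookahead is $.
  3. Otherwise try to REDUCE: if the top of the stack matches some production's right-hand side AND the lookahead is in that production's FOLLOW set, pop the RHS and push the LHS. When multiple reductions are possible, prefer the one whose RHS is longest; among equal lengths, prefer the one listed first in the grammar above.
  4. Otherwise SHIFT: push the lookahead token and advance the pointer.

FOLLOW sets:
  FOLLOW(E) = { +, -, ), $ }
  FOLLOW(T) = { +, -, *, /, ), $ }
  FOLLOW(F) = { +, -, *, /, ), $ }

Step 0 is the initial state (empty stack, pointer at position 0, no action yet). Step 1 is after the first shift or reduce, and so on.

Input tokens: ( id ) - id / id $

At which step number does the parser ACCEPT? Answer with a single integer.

Step 1: shift (. Stack=[(] ptr=1 lookahead=id remaining=[id ) - id / id $]
Step 2: shift id. Stack=[( id] ptr=2 lookahead=) remaining=[) - id / id $]
Step 3: reduce F->id. Stack=[( F] ptr=2 lookahead=) remaining=[) - id / id $]
Step 4: reduce T->F. Stack=[( T] ptr=2 lookahead=) remaining=[) - id / id $]
Step 5: reduce E->T. Stack=[( E] ptr=2 lookahead=) remaining=[) - id / id $]
Step 6: shift ). Stack=[( E )] ptr=3 lookahead=- remaining=[- id / id $]
Step 7: reduce F->( E ). Stack=[F] ptr=3 lookahead=- remaining=[- id / id $]
Step 8: reduce T->F. Stack=[T] ptr=3 lookahead=- remaining=[- id / id $]
Step 9: reduce E->T. Stack=[E] ptr=3 lookahead=- remaining=[- id / id $]
Step 10: shift -. Stack=[E -] ptr=4 lookahead=id remaining=[id / id $]
Step 11: shift id. Stack=[E - id] ptr=5 lookahead=/ remaining=[/ id $]
Step 12: reduce F->id. Stack=[E - F] ptr=5 lookahead=/ remaining=[/ id $]
Step 13: reduce T->F. Stack=[E - T] ptr=5 lookahead=/ remaining=[/ id $]
Step 14: shift /. Stack=[E - T /] ptr=6 lookahead=id remaining=[id $]
Step 15: shift id. Stack=[E - T / id] ptr=7 lookahead=$ remaining=[$]
Step 16: reduce F->id. Stack=[E - T / F] ptr=7 lookahead=$ remaining=[$]
Step 17: reduce T->T / F. Stack=[E - T] ptr=7 lookahead=$ remaining=[$]
Step 18: reduce E->E - T. Stack=[E] ptr=7 lookahead=$ remaining=[$]
Step 19: accept. Stack=[E] ptr=7 lookahead=$ remaining=[$]

Answer: 19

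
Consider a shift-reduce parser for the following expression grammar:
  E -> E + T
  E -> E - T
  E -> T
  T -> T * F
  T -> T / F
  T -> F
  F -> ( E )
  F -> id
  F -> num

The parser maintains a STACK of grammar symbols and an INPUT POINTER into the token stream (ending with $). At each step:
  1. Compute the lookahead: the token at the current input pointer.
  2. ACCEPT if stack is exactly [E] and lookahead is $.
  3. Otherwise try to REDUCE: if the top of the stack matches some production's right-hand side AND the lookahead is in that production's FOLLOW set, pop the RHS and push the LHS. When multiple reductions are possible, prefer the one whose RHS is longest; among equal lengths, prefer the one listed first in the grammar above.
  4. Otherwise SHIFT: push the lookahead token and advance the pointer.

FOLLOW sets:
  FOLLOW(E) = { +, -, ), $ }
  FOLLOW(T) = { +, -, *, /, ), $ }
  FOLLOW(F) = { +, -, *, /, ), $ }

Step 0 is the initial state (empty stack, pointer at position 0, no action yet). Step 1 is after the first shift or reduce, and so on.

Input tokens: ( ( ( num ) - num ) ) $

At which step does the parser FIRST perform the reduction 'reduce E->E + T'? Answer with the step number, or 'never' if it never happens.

Answer: never

Derivation:
Step 1: shift (. Stack=[(] ptr=1 lookahead=( remaining=[( ( num ) - num ) ) $]
Step 2: shift (. Stack=[( (] ptr=2 lookahead=( remaining=[( num ) - num ) ) $]
Step 3: shift (. Stack=[( ( (] ptr=3 lookahead=num remaining=[num ) - num ) ) $]
Step 4: shift num. Stack=[( ( ( num] ptr=4 lookahead=) remaining=[) - num ) ) $]
Step 5: reduce F->num. Stack=[( ( ( F] ptr=4 lookahead=) remaining=[) - num ) ) $]
Step 6: reduce T->F. Stack=[( ( ( T] ptr=4 lookahead=) remaining=[) - num ) ) $]
Step 7: reduce E->T. Stack=[( ( ( E] ptr=4 lookahead=) remaining=[) - num ) ) $]
Step 8: shift ). Stack=[( ( ( E )] ptr=5 lookahead=- remaining=[- num ) ) $]
Step 9: reduce F->( E ). Stack=[( ( F] ptr=5 lookahead=- remaining=[- num ) ) $]
Step 10: reduce T->F. Stack=[( ( T] ptr=5 lookahead=- remaining=[- num ) ) $]
Step 11: reduce E->T. Stack=[( ( E] ptr=5 lookahead=- remaining=[- num ) ) $]
Step 12: shift -. Stack=[( ( E -] ptr=6 lookahead=num remaining=[num ) ) $]
Step 13: shift num. Stack=[( ( E - num] ptr=7 lookahead=) remaining=[) ) $]
Step 14: reduce F->num. Stack=[( ( E - F] ptr=7 lookahead=) remaining=[) ) $]
Step 15: reduce T->F. Stack=[( ( E - T] ptr=7 lookahead=) remaining=[) ) $]
Step 16: reduce E->E - T. Stack=[( ( E] ptr=7 lookahead=) remaining=[) ) $]
Step 17: shift ). Stack=[( ( E )] ptr=8 lookahead=) remaining=[) $]
Step 18: reduce F->( E ). Stack=[( F] ptr=8 lookahead=) remaining=[) $]
Step 19: reduce T->F. Stack=[( T] ptr=8 lookahead=) remaining=[) $]
Step 20: reduce E->T. Stack=[( E] ptr=8 lookahead=) remaining=[) $]
Step 21: shift ). Stack=[( E )] ptr=9 lookahead=$ remaining=[$]
Step 22: reduce F->( E ). Stack=[F] ptr=9 lookahead=$ remaining=[$]
Step 23: reduce T->F. Stack=[T] ptr=9 lookahead=$ remaining=[$]
Step 24: reduce E->T. Stack=[E] ptr=9 lookahead=$ remaining=[$]
Step 25: accept. Stack=[E] ptr=9 lookahead=$ remaining=[$]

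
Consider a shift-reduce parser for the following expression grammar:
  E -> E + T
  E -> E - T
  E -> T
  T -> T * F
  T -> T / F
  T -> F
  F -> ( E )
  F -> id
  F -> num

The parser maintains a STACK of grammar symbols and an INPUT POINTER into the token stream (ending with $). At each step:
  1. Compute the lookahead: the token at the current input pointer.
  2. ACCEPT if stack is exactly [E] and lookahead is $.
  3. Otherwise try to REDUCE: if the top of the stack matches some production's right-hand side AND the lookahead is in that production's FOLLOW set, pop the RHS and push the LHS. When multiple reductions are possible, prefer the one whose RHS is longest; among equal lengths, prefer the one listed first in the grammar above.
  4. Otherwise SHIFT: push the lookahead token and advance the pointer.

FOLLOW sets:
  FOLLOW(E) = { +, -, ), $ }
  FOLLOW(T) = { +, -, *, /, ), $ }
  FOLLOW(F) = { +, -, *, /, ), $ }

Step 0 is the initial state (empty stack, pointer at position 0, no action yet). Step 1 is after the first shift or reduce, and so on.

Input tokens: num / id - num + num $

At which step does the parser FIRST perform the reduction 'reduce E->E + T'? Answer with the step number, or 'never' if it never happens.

Answer: 18

Derivation:
Step 1: shift num. Stack=[num] ptr=1 lookahead=/ remaining=[/ id - num + num $]
Step 2: reduce F->num. Stack=[F] ptr=1 lookahead=/ remaining=[/ id - num + num $]
Step 3: reduce T->F. Stack=[T] ptr=1 lookahead=/ remaining=[/ id - num + num $]
Step 4: shift /. Stack=[T /] ptr=2 lookahead=id remaining=[id - num + num $]
Step 5: shift id. Stack=[T / id] ptr=3 lookahead=- remaining=[- num + num $]
Step 6: reduce F->id. Stack=[T / F] ptr=3 lookahead=- remaining=[- num + num $]
Step 7: reduce T->T / F. Stack=[T] ptr=3 lookahead=- remaining=[- num + num $]
Step 8: reduce E->T. Stack=[E] ptr=3 lookahead=- remaining=[- num + num $]
Step 9: shift -. Stack=[E -] ptr=4 lookahead=num remaining=[num + num $]
Step 10: shift num. Stack=[E - num] ptr=5 lookahead=+ remaining=[+ num $]
Step 11: reduce F->num. Stack=[E - F] ptr=5 lookahead=+ remaining=[+ num $]
Step 12: reduce T->F. Stack=[E - T] ptr=5 lookahead=+ remaining=[+ num $]
Step 13: reduce E->E - T. Stack=[E] ptr=5 lookahead=+ remaining=[+ num $]
Step 14: shift +. Stack=[E +] ptr=6 lookahead=num remaining=[num $]
Step 15: shift num. Stack=[E + num] ptr=7 lookahead=$ remaining=[$]
Step 16: reduce F->num. Stack=[E + F] ptr=7 lookahead=$ remaining=[$]
Step 17: reduce T->F. Stack=[E + T] ptr=7 lookahead=$ remaining=[$]
Step 18: reduce E->E + T. Stack=[E] ptr=7 lookahead=$ remaining=[$]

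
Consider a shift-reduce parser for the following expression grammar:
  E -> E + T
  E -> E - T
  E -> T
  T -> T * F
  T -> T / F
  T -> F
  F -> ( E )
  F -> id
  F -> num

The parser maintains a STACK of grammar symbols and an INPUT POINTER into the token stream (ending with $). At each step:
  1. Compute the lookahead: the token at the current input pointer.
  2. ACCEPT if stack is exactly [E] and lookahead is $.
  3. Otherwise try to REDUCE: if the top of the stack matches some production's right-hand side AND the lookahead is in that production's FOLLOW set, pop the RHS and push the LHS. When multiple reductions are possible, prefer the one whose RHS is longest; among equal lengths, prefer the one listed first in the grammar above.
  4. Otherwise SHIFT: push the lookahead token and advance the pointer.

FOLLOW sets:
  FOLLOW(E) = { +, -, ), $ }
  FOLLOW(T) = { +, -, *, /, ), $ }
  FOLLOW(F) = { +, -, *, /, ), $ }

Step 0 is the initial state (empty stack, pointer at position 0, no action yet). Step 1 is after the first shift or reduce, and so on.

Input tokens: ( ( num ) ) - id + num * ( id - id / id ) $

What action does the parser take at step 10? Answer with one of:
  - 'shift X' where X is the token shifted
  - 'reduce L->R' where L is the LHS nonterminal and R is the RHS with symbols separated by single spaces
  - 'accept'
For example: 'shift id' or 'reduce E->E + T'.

Step 1: shift (. Stack=[(] ptr=1 lookahead=( remaining=[( num ) ) - id + num * ( id - id / id ) $]
Step 2: shift (. Stack=[( (] ptr=2 lookahead=num remaining=[num ) ) - id + num * ( id - id / id ) $]
Step 3: shift num. Stack=[( ( num] ptr=3 lookahead=) remaining=[) ) - id + num * ( id - id / id ) $]
Step 4: reduce F->num. Stack=[( ( F] ptr=3 lookahead=) remaining=[) ) - id + num * ( id - id / id ) $]
Step 5: reduce T->F. Stack=[( ( T] ptr=3 lookahead=) remaining=[) ) - id + num * ( id - id / id ) $]
Step 6: reduce E->T. Stack=[( ( E] ptr=3 lookahead=) remaining=[) ) - id + num * ( id - id / id ) $]
Step 7: shift ). Stack=[( ( E )] ptr=4 lookahead=) remaining=[) - id + num * ( id - id / id ) $]
Step 8: reduce F->( E ). Stack=[( F] ptr=4 lookahead=) remaining=[) - id + num * ( id - id / id ) $]
Step 9: reduce T->F. Stack=[( T] ptr=4 lookahead=) remaining=[) - id + num * ( id - id / id ) $]
Step 10: reduce E->T. Stack=[( E] ptr=4 lookahead=) remaining=[) - id + num * ( id - id / id ) $]

Answer: reduce E->T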